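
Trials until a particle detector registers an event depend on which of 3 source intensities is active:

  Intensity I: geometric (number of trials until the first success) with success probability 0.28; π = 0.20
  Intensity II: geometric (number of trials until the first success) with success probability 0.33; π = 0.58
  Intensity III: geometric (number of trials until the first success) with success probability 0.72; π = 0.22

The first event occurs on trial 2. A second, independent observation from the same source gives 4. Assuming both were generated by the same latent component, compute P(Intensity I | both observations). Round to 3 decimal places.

0.239

P(component k | x) = w_k·f_k(x) / marginal(x), where marginal(x) = Σ_j w_j·f_j(x).
Since both observations come from the same component, the likelihood for component k is f_k(x₁)·f_k(x₂).
  L_I = [0.28·(1−0.28)^1 = 0.28·0.72 = 0.2016] × [0.104509] = 0.0210691
  L_II = [0.33·(1−0.33)^1 = 0.33·0.67 = 0.2211] × [0.0992518] = 0.0219446
  L_III = [0.72·(1−0.72)^1 = 0.72·0.28 = 0.2016] × [0.0158054] = 0.00318638
Prior × likelihood for each component:
  w_I·L_I = 0.20 × 0.0210691 = 0.00421382
  w_II·L_II = 0.58 × 0.0219446 = 0.0127279
  w_III·L_III = 0.22 × 0.00318638 = 0.000701003
Evidence: 0.00421382 + 0.0127279 + 0.000701003 = 0.0176427
So the posterior for Intensity I is 0.00421382 / 0.0176427 ≈ 0.239.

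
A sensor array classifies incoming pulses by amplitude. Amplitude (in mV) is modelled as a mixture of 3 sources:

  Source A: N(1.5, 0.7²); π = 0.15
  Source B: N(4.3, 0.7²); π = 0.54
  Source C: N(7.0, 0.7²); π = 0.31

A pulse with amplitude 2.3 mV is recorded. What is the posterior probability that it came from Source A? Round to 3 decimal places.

0.895

Apply Bayes' rule: the posterior for each component is proportional to its prior times its likelihood at x.
Normal densities:
  p_A = (1/(0.7·√(2π)))·exp(−(2.3−1.5)²/(2·0.7²)) = 0.569918·exp(-0.65306) = 0.296614
  p_B = (1/(0.7·√(2π)))·exp(−(2.3−4.3)²/(2·0.7²)) = 0.569918·exp(-4.08163) = 0.00962014
  p_C = (1/(0.7·√(2π)))·exp(−(2.3−7.0)²/(2·0.7²)) = 0.569918·exp(-22.54082) = 9.25678e-11
Weight by the priors:
  π_A·p_A = 0.15 × 0.296614 = 0.044492
  π_B·p_B = 0.54 × 0.00962014 = 0.00519488
  π_C·p_C = 0.31 × 9.25678e-11 = 2.8696e-11
Normaliser: 0.044492 + 0.00519488 + 2.8696e-11 = 0.0496869
P(Source A | the observation) ≈ 0.895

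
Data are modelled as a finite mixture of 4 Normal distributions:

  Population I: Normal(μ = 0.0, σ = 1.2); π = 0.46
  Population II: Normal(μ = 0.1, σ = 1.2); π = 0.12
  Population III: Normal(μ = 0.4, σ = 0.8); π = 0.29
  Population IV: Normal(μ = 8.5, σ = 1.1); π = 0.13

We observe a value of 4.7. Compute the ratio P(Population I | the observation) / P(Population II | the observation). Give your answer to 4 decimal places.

Posterior odds = (w_i f_i(x)) / (w_j f_j(x)); the normalising sum cancels.
Evaluate each component's likelihood at the observed value:
  f_I = (1/(1.2·√(2π)))·exp(−(4.7−0.0)²/(2·1.2²)) = 0.332452·exp(-7.67014) = 0.000155106
  f_II = (1/(1.2·√(2π)))·exp(−(4.7−0.1)²/(2·1.2²)) = 0.332452·exp(-7.34722) = 0.000214225
  f_III = (1/(0.8·√(2π)))·exp(−(4.7−0.4)²/(2·0.8²)) = 0.498678·exp(-14.44531) = 2.65644e-07
  f_IV = (1/(1.1·√(2π)))·exp(−(4.7−8.5)²/(2·1.1²)) = 0.362675·exp(-5.96694) = 0.000929196
Odds = (0.46/0.12) × (0.000155106/0.000214225) = 3.83333 × 0.724034 ≈ 2.7755

2.7755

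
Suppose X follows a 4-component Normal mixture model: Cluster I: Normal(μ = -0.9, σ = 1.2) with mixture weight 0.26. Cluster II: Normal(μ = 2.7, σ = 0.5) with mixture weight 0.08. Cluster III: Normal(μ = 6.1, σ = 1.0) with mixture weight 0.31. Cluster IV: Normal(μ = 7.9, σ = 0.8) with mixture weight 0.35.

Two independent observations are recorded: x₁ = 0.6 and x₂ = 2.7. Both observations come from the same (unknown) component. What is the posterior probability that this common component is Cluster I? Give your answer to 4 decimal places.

P(component k | x) = w_k·f_k(x) / marginal(x), where marginal(x) = Σ_j w_j·f_j(x).
Since both observations come from the same component, the likelihood for component k is f_k(x₁)·f_k(x₂).
  f_I = [(1/(1.2·√(2π)))·exp(−(0.6−-0.9)²/(2·1.2²)) = 0.332452·exp(-0.78125) = 0.152208] × [0.00369321] = 0.000562134
  f_II = [(1/(0.5·√(2π)))·exp(−(0.6−2.7)²/(2·0.5²)) = 0.797885·exp(-8.82000) = 0.000117886] × [0.797885] = 9.40595e-05
  f_III = [(1/(1.0·√(2π)))·exp(−(0.6−6.1)²/(2·1.0²)) = 0.398942·exp(-15.12500) = 1.07698e-07] × [0.00123222] = 1.32707e-10
  f_IV = [(1/(0.8·√(2π)))·exp(−(0.6−7.9)²/(2·0.8²)) = 0.498678·exp(-41.63281) = 4.13923e-19] × [3.33695e-10] = 1.38124e-28
Weight by the priors:
  w_I·f_I = 0.26 × 0.000562134 = 0.000146155
  w_II·f_II = 0.08 × 9.40595e-05 = 7.52476e-06
  w_III·f_III = 0.31 × 1.32707e-10 = 4.11392e-11
  w_IV·f_IV = 0.35 × 1.38124e-28 = 4.83433e-29
Marginal: 0.000146155 + 7.52476e-06 + 4.11392e-11 + 4.83433e-29 = 0.00015368
Responsibility of Cluster I: 0.000146155 / 0.00015368 ≈ 0.9510

0.9510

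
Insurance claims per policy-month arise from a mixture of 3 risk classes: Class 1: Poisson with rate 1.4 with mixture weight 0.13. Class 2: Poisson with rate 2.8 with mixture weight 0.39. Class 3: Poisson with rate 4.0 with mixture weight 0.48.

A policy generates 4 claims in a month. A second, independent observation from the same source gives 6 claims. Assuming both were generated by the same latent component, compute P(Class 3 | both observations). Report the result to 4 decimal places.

0.7972

Posterior ∝ prior × likelihood, so P(k | x) ∝ π_k f_k(x); normalise over all components.
Since both observations come from the same component, the likelihood for component k is f_k(x₁)·f_k(x₂).
  p_1 = [0.039472] × [0.00257883] = 0.000101792
  p_2 = [0.155739] × [0.0406997] = 0.00633851
  p_3 = [0.195367] × [0.104196] = 0.0203564
Prior × likelihood for each component:
  π_1·p_1 = 0.13 × 0.000101792 = 1.32329e-05
  π_2·p_2 = 0.39 × 0.00633851 = 0.00247202
  π_3·p_3 = 0.48 × 0.0203564 = 0.00977106
Normaliser: 1.32329e-05 + 0.00247202 + 0.00977106 = 0.0122563
P(Class 3 | x₁,x₂) ≈ 0.7972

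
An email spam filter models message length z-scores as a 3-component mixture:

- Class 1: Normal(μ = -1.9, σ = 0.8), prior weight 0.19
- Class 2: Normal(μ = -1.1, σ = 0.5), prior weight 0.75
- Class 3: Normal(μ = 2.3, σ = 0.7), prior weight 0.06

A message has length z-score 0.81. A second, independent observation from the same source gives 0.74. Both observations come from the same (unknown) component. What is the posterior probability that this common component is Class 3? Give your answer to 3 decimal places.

0.994

By Bayes' theorem, P(k | x) = w_k f_k(x) / Σ_j w_j f_j(x).
Since both observations come from the same component, the likelihood for component k is f_k(x₁)·f_k(x₂).
  p_1 = [(1/(0.8·√(2π)))·exp(−(0.81−-1.9)²/(2·0.8²)) = 0.498678·exp(-5.73758) = 0.00160702] × [0.00215321] = 3.46026e-06
  p_2 = [(1/(0.5·√(2π)))·exp(−(0.81−-1.1)²/(2·0.5²)) = 0.797885·exp(-7.29620) = 0.000541054] × [0.00091463] = 4.94864e-07
  p_3 = [(1/(0.7·√(2π)))·exp(−(0.81−2.3)²/(2·0.7²)) = 0.569918·exp(-2.26541) = 0.0591504] × [0.0475711] = 0.00281385
Unnormalised posteriors:
  w_1·p_1 = 0.19 × 3.46026e-06 = 6.57449e-07
  w_2·p_2 = 0.75 × 4.94864e-07 = 3.71148e-07
  w_3·p_3 = 0.06 × 0.00281385 = 0.000168831
Marginal: 6.57449e-07 + 3.71148e-07 + 0.000168831 = 0.00016986
So the posterior for Class 3 is 0.000168831 / 0.00016986 ≈ 0.994.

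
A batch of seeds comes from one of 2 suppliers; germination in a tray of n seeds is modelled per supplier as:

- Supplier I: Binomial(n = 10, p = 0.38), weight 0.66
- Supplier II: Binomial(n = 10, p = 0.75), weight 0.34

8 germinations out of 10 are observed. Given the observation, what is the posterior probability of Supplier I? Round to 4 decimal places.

By Bayes' theorem, P(k | x) = P(Z=k) f_k(x) / Σ_j P(Z=j) f_j(x).
Binomial probabilities:
  p_I = 0.00752081
  p_II = 0.281568
Prior × likelihood for each component:
  P(Z=I)·p_I = 0.66 × 0.00752081 = 0.00496374
  P(Z=II)·p_II = 0.34 × 0.281568 = 0.095733
Evidence: 0.00496374 + 0.095733 = 0.100697
So the posterior for Supplier I is 0.00496374 / 0.100697 ≈ 0.0493.

0.0493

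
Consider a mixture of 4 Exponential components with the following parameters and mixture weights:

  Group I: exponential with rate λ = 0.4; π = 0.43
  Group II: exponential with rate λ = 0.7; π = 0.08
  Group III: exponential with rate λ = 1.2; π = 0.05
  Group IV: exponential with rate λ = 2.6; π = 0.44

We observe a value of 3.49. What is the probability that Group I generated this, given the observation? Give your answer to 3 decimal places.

0.878

Posterior ∝ prior × likelihood, so P(k | x) ∝ π_k f_k(x); normalise over all components.
Exponential densities:
  f_I = 0.0990341
  f_II = 0.0608298
  f_III = 0.0182119
  f_IV = 0.000297979
Weight by the priors:
  π_I·f_I = 0.43 × 0.0990341 = 0.0425847
  π_II·f_II = 0.08 × 0.0608298 = 0.00486639
  π_III·f_III = 0.05 × 0.0182119 = 0.000910596
  π_IV·f_IV = 0.44 × 0.000297979 = 0.000131111
Marginal: 0.0425847 + 0.00486639 + 0.000910596 + 0.000131111 = 0.0484928
Responsibility of Group I: 0.0425847 / 0.0484928 ≈ 0.878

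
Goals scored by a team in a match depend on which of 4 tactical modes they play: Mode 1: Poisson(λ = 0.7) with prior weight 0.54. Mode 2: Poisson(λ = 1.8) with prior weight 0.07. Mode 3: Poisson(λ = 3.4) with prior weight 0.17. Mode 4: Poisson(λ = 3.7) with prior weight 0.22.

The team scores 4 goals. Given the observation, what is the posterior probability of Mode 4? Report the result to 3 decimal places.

Posterior ∝ prior × likelihood, so P(k | x) ∝ π_k f_k(x); normalise over all components.
Poisson probabilities:
  f_1 = 0.00496792
  f_2 = 0.0723017
  f_3 = 0.185825
  f_4 = 0.193066
Prior × likelihood for each component:
  π_1·f_1 = 0.54 × 0.00496792 = 0.00268268
  π_2·f_2 = 0.07 × 0.0723017 = 0.00506112
  π_3·f_3 = 0.17 × 0.185825 = 0.0315902
  π_4·f_4 = 0.22 × 0.193066 = 0.0424745
Sum: 0.00268268 + 0.00506112 + 0.0315902 + 0.0424745 = 0.0818085
P(Mode 4 | data) = 0.0424745 / 0.0818085 ≈ 0.519

0.519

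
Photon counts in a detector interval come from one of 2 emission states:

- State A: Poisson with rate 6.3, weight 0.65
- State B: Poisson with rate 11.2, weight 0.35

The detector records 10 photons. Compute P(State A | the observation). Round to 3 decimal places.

P(component k | x) = π_k·f_k(x) / marginal(x), where marginal(x) = Σ_j π_j·f_j(x).
Poisson probabilities:
  L_A = 0.0498411
  L_B = 0.117036
Weight by the priors:
  π_A·L_A = 0.65 × 0.0498411 = 0.0323967
  π_B·L_B = 0.35 × 0.117036 = 0.0409626
Evidence: 0.0323967 + 0.0409626 = 0.0733592
P(State A | 10 photons) ≈ 0.442

0.442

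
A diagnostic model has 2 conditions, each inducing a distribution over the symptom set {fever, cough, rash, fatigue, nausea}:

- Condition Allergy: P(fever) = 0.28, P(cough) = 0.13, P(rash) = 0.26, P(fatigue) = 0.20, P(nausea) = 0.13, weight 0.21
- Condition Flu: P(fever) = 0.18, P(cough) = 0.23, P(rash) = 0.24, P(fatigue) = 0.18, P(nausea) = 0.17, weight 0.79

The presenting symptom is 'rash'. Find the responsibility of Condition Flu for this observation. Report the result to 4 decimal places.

By Bayes' theorem, P(k | x) = P(Z=k) f_k(x) / Σ_j P(Z=j) f_j(x).
Evaluate each component's likelihood at the observed value:
  f_Allergy = P(rash | comp) = 0.26
  f_Flu = P(rash | comp) = 0.24
Weight by the priors:
  P(Z=Allergy)·f_Allergy = 0.21 × 0.26 = 0.0546
  P(Z=Flu)·f_Flu = 0.79 × 0.24 = 0.1896
Marginal: 0.0546 + 0.1896 = 0.2442
P(Condition Flu | the observation) = 0.1896 / 0.2442 ≈ 0.7764

0.7764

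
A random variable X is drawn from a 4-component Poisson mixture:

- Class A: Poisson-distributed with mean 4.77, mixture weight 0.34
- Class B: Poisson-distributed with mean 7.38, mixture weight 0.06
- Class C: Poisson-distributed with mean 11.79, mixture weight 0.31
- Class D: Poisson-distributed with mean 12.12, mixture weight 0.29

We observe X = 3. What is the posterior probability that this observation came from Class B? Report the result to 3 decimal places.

0.045

The responsibility of component k is w_k f_k(x) divided by Σ_j w_j f_j(x).
Poisson probabilities:
  f_A = 0.153398
  f_B = 0.0417758
  f_C = 0.00207042
  f_D = 0.00161699
Multiply by the mixture weights:
  w_A·f_A = 0.34 × 0.153398 = 0.0521553
  w_B·f_B = 0.06 × 0.0417758 = 0.00250655
  w_C·f_C = 0.31 × 0.00207042 = 0.00064183
  w_D·f_D = 0.29 × 0.00161699 = 0.000468927
Sum: 0.0521553 + 0.00250655 + 0.00064183 + 0.000468927 = 0.0557726
So the posterior for Class B is 0.00250655 / 0.0557726 ≈ 0.045.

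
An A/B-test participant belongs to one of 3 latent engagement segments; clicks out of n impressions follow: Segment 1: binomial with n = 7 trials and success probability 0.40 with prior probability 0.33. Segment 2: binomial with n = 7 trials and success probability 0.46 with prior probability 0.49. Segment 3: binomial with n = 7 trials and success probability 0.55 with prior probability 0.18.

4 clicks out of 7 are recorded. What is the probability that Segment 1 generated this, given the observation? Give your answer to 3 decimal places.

P(component k | x) = w_k·f_k(x) / marginal(x), where marginal(x) = Σ_j w_j·f_j(x).
Binomial probabilities:
  L_1 = 0.193536
  L_2 = 0.246763
  L_3 = 0.291848
Prior × likelihood for each component:
  w_1·L_1 = 0.33 × 0.193536 = 0.0638669
  w_2·L_2 = 0.49 × 0.246763 = 0.120914
  w_3·L_3 = 0.18 × 0.291848 = 0.0525326
Denominator: 0.0638669 + 0.120914 + 0.0525326 = 0.237314
So the posterior for Segment 1 is 0.0638669 / 0.237314 ≈ 0.269.

0.269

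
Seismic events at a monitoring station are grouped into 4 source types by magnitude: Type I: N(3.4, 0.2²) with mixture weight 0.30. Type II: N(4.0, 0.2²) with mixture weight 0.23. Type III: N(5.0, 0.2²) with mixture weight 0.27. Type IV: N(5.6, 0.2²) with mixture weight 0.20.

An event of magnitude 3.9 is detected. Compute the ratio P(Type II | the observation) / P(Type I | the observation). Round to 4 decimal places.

15.3989

Only the two components matter; the odds are (π_i f_i(x)) / (π_j f_j(x)).
Evaluate each component's likelihood at the observed value:
  L_I = 0.0876415
  L_II = 1.76033
  L_III = 5.38488e-07
  L_IV = 4.08312e-16
Odds = (0.23/0.30) × (1.76033/0.0876415) = 0.766667 × 20.0855 ≈ 15.3989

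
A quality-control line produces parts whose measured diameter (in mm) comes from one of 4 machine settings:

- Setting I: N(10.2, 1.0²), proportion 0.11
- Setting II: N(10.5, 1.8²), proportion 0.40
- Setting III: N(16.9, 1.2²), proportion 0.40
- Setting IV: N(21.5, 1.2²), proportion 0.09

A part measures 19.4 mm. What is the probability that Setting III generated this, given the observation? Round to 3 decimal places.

Apply Bayes' rule: the posterior for each component is proportional to its prior times its likelihood at x.
Normal densities:
  f_I = (1/(1.0·√(2π)))·exp(−(19.4−10.2)²/(2·1.0²)) = 0.398942·exp(-42.32000) = 1.66559e-19
  f_II = (1/(1.8·√(2π)))·exp(−(19.4−10.5)²/(2·1.8²)) = 0.221635·exp(-12.22377) = 1.08874e-06
  f_III = (1/(1.2·√(2π)))·exp(−(19.4−16.9)²/(2·1.2²)) = 0.332452·exp(-2.17014) = 0.0379533
  f_IV = (1/(1.2·√(2π)))·exp(−(19.4−21.5)²/(2·1.2²)) = 0.332452·exp(-1.53125) = 0.0718978
Multiply by the mixture weights:
  π_I·f_I = 0.11 × 1.66559e-19 = 1.83215e-20
  π_II·f_II = 0.40 × 1.08874e-06 = 4.35496e-07
  π_III·f_III = 0.40 × 0.0379533 = 0.0151813
  π_IV·f_IV = 0.09 × 0.0718978 = 0.0064708
Evidence: 1.83215e-20 + 4.35496e-07 + 0.0151813 + 0.0064708 = 0.0216526
So the posterior for Setting III is 0.0151813 / 0.0216526 ≈ 0.701.

0.701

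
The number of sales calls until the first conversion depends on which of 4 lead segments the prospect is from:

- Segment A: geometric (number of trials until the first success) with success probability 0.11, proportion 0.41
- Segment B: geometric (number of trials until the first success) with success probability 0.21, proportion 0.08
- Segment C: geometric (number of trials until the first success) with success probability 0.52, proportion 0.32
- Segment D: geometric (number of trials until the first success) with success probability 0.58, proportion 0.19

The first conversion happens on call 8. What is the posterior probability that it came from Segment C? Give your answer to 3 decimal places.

By Bayes' theorem, P(k | x) = P(Z=k) f_k(x) / Σ_j P(Z=j) f_j(x).
Evaluate each component's likelihood at the observed value:
  L_A = 0.11·(1−0.11)^7 = 0.11·0.442313 = 0.0486545
  L_B = 0.21·(1−0.21)^7 = 0.21·0.192039 = 0.0403282
  L_C = 0.52·(1−0.52)^7 = 0.52·0.00587068 = 0.00305276
  L_D = 0.58·(1−0.58)^7 = 0.58·0.00230539 = 0.00133713
Prior × likelihood for each component:
  P(Z=A)·L_A = 0.41 × 0.0486545 = 0.0199483
  P(Z=B)·L_B = 0.08 × 0.0403282 = 0.00322626
  P(Z=C)·L_C = 0.32 × 0.00305276 = 0.000976882
  P(Z=D)·L_D = 0.19 × 0.00133713 = 0.000254054
Normaliser: 0.0199483 + 0.00322626 + 0.000976882 + 0.000254054 = 0.0244055
P(Segment C | x) ≈ 0.040

0.040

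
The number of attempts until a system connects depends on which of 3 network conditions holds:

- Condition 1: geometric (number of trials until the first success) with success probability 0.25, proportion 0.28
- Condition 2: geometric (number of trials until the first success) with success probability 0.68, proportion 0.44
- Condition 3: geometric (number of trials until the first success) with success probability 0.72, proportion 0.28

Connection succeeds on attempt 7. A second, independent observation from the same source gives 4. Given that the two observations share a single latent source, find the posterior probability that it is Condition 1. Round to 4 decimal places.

The responsibility of component k is P(Z=k) f_k(x) divided by Σ_j P(Z=j) f_j(x).
Since both observations come from the same component, the likelihood for component k is f_k(x₁)·f_k(x₂).
  f_1 = [0.25·(1−0.25)^6 = 0.25·0.177979 = 0.0444946] × [0.105469] = 0.00469279
  f_2 = [0.68·(1−0.68)^6 = 0.68·0.00107374 = 0.000730144] × [0.0222822] = 1.62693e-05
  f_3 = [0.72·(1−0.72)^6 = 0.72·0.00048189 = 0.000346961] × [0.0158054] = 5.48387e-06
Unnormalised posteriors:
  P(Z=1)·f_1 = 0.28 × 0.00469279 = 0.00131398
  P(Z=2)·f_2 = 0.44 × 1.62693e-05 = 7.15847e-06
  P(Z=3)·f_3 = 0.28 × 5.48387e-06 = 1.53548e-06
Marginal: 0.00131398 + 7.15847e-06 + 1.53548e-06 = 0.00132268
P(Condition 1 | x) ≈ 0.9934

0.9934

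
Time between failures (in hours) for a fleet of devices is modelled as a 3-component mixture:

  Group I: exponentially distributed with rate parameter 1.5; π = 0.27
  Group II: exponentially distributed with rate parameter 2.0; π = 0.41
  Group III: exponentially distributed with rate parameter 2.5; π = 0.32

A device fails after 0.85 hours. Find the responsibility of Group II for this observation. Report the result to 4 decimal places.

0.4178

The responsibility of component k is π_k f_k(x) divided by Σ_j π_j f_j(x).
Evaluate each component's likelihood at the observed value:
  L_I = 0.419146
  L_II = 0.365367
  L_III = 0.298582
Weight by the priors:
  π_I·L_I = 0.27 × 0.419146 = 0.11317
  π_II·L_II = 0.41 × 0.365367 = 0.1498
  π_III·L_III = 0.32 × 0.298582 = 0.0955464
Denominator: 0.11317 + 0.1498 + 0.0955464 = 0.358516
P(Group II | 0.85 hours) ≈ 0.4178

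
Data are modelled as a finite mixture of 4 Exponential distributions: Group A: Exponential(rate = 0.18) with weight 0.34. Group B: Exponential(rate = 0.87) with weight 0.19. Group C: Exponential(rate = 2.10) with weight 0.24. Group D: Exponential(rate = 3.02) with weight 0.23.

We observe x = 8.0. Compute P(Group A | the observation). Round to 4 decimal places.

0.9893

P(component k | x) = π_k·f_k(x) / marginal(x), where marginal(x) = Σ_j π_j·f_j(x).
Evaluate each component's likelihood at the observed value:
  p_A = 0.18·e^(−0.18·8.0) = 0.18·e^(−1.4400) = 0.042647
  p_B = 0.87·e^(−0.87·8.0) = 0.87·e^(−6.9600) = 0.000825714
  p_C = 2.10·e^(−2.10·8.0) = 2.10·e^(−16.8000) = 1.06187e-07
  p_D = 3.02·e^(−3.02·8.0) = 3.02·e^(−24.1600) = 9.71521e-11
Unnormalised posteriors:
  π_A·p_A = 0.34 × 0.042647 = 0.0145
  π_B·p_B = 0.19 × 0.000825714 = 0.000156886
  π_C·p_C = 0.24 × 1.06187e-07 = 2.54849e-08
  π_D·p_D = 0.23 × 9.71521e-11 = 2.2345e-11
Normaliser: 0.0145 + 0.000156886 + 2.54849e-08 + 2.2345e-11 = 0.0146569
So the posterior for Group A is 0.0145 / 0.0146569 ≈ 0.9893.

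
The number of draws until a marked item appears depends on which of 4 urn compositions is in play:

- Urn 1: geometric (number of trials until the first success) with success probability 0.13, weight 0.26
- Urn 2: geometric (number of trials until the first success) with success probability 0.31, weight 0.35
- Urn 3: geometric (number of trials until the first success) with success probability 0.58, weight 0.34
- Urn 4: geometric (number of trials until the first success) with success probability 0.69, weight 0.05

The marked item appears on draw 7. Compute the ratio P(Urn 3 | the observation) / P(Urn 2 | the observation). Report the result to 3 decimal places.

Posterior odds = (P(Z=i) f_i(x)) / (P(Z=j) f_j(x)); the normalising sum cancels.
Component likelihoods at x = 7:
  L_1 = 0.0563714
  L_2 = 0.0334546
  L_3 = 0.00318364
  L_4 = 0.000612378
Posterior odds = (P(Z=3)·L_3) / (P(Z=2)·L_2) = (0.34·0.00318364) / (0.35·0.0334546) = 0.00108244 / 0.0117091 ≈ 0.092

0.092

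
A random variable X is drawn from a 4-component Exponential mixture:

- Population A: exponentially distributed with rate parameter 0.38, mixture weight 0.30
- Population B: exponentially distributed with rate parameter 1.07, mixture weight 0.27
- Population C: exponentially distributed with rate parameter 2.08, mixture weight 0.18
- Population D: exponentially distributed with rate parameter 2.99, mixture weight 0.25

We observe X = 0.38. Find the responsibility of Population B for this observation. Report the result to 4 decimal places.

By Bayes' theorem, P(k | x) = P(Z=k) f_k(x) / Σ_j P(Z=j) f_j(x).
Component likelihoods at x = 0.38:
  f_A = 0.328906
  f_B = 0.712524
  f_C = 0.94362
  f_D = 0.9599
Weight by the priors:
  P(Z=A)·f_A = 0.30 × 0.328906 = 0.0986717
  P(Z=B)·f_B = 0.27 × 0.712524 = 0.192382
  P(Z=C)·f_C = 0.18 × 0.94362 = 0.169852
  P(Z=D)·f_D = 0.25 × 0.9599 = 0.239975
Sum: 0.0986717 + 0.192382 + 0.169852 + 0.239975 = 0.70088
P(Population B | data) ≈ 0.2745

0.2745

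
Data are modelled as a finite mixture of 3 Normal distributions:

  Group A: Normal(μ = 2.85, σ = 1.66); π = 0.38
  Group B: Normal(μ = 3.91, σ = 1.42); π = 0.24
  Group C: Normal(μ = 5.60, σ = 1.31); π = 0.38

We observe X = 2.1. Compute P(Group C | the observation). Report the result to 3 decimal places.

0.028

The responsibility of component k is w_k f_k(x) divided by Σ_j w_j f_j(x).
Evaluate each component's likelihood at the observed value:
  L_A = 0.217008
  L_B = 0.124686
  L_C = 0.00858186
Prior × likelihood for each component:
  w_A·L_A = 0.38 × 0.217008 = 0.082463
  w_B·L_B = 0.24 × 0.124686 = 0.0299246
  w_C·L_C = 0.38 × 0.00858186 = 0.00326111
Marginal: 0.082463 + 0.0299246 + 0.00326111 = 0.115649
Responsibility of Group C: 0.00326111 / 0.115649 ≈ 0.028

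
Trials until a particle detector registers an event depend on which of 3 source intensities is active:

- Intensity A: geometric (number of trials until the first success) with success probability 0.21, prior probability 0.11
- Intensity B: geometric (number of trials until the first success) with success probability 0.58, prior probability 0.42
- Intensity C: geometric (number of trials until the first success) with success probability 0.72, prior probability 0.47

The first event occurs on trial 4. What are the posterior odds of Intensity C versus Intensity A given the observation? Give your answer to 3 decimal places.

Since P(k|x) ∝ π_k f_k(x), the posterior odds are π_i f_i(x) / (π_j f_j(x)).
Evaluate each component's likelihood at the observed value:
  L_A = 0.103538
  L_B = 0.042971
  L_C = 0.0158054
0.00742856 / 0.0113892 ≈ 0.652

0.652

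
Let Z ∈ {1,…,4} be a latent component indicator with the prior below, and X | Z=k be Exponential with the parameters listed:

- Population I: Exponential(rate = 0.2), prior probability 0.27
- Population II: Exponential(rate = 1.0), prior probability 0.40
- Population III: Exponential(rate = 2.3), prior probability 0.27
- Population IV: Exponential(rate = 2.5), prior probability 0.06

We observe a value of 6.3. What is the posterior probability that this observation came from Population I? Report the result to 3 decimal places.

P(component k | x) = w_k·f_k(x) / marginal(x), where marginal(x) = Σ_j w_j·f_j(x).
Exponential densities:
  p_I = 0.2·e^(−0.2·6.3) = 0.2·e^(−1.2600) = 0.0567308
  p_II = 1.0·e^(−1.0·6.3) = 1.0·e^(−6.3000) = 0.0018363
  p_III = 2.3·e^(−2.3·6.3) = 2.3·e^(−14.4900) = 1.17166e-06
  p_IV = 2.5·e^(−2.5·6.3) = 2.5·e^(−15.7500) = 3.61245e-07
Weight by the priors:
  w_I·p_I = 0.27 × 0.0567308 = 0.0153173
  w_II·p_II = 0.40 × 0.0018363 = 0.000734522
  w_III·p_III = 0.27 × 1.17166e-06 = 3.16348e-07
  w_IV·p_IV = 0.06 × 3.61245e-07 = 2.16747e-08
Sum: 0.0153173 + 0.000734522 + 3.16348e-07 + 2.16747e-08 = 0.0160522
P(Population I | data) ≈ 0.954

0.954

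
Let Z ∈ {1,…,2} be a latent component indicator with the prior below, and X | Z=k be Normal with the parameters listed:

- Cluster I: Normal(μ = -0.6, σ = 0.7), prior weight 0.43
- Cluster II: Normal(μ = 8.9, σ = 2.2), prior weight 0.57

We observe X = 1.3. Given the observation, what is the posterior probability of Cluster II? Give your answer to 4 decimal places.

0.0412

Posterior ∝ prior × likelihood, so P(k | x) ∝ w_k f_k(x); normalise over all components.
Component likelihoods at x = 1.3:
  p_I = 0.0143223
  p_II = 0.000464598
Prior × likelihood for each component:
  w_I·p_I = 0.43 × 0.0143223 = 0.00615859
  w_II·p_II = 0.57 × 0.000464598 = 0.000264821
Normaliser: 0.00615859 + 0.000264821 = 0.00642341
So the posterior for Cluster II is 0.000264821 / 0.00642341 ≈ 0.0412.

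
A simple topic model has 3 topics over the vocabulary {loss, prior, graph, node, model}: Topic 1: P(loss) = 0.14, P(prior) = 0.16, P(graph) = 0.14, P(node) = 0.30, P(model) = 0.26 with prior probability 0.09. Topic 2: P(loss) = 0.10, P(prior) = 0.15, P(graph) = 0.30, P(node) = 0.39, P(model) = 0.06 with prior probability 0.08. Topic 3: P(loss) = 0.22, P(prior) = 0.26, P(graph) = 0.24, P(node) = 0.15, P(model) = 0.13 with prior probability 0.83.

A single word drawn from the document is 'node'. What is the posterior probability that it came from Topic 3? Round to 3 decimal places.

0.681

Posterior ∝ prior × likelihood, so P(k | x) ∝ π_k f_k(x); normalise over all components.
Component likelihoods at x = 'node':
  L_1 = 0.3
  L_2 = 0.39
  L_3 = 0.15
Weight by the priors:
  π_1·L_1 = 0.09 × 0.3 = 0.027
  π_2·L_2 = 0.08 × 0.39 = 0.0312
  π_3·L_3 = 0.83 × 0.15 = 0.1245
Marginal: 0.027 + 0.0312 + 0.1245 = 0.1827
P(Topic 3 | 'node') ≈ 0.681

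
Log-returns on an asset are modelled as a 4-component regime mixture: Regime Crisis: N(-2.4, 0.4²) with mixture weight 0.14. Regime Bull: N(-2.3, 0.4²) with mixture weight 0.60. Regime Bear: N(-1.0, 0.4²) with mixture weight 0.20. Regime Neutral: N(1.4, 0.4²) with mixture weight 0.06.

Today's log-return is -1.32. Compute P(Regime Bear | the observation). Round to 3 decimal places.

The responsibility of component k is w_k f_k(x) divided by Σ_j w_j f_j(x).
Normal densities:
  p_Crisis = (1/(0.4·√(2π)))·exp(−(-1.32−-2.4)²/(2·0.4²)) = 0.997356·exp(-3.64500) = 0.0260523
  p_Bull = (1/(0.4·√(2π)))·exp(−(-1.32−-2.3)²/(2·0.4²)) = 0.997356·exp(-3.00125) = 0.0495934
  p_Bear = (1/(0.4·√(2π)))·exp(−(-1.32−-1.0)²/(2·0.4²)) = 0.997356·exp(-0.32000) = 0.724229
  p_Neutral = (1/(0.4·√(2π)))·exp(−(-1.32−1.4)²/(2·0.4²)) = 0.997356·exp(-23.12000) = 9.0774e-11
Prior × likelihood for each component:
  w_Crisis·p_Crisis = 0.14 × 0.0260523 = 0.00364733
  w_Bull·p_Bull = 0.60 × 0.0495934 = 0.029756
  w_Bear·p_Bear = 0.20 × 0.724229 = 0.144846
  w_Neutral·p_Neutral = 0.06 × 9.0774e-11 = 5.44644e-12
Denominator: 0.00364733 + 0.029756 + 0.144846 + 5.44644e-12 = 0.178249
Responsibility of Regime Bear: 0.144846 / 0.178249 ≈ 0.813

0.813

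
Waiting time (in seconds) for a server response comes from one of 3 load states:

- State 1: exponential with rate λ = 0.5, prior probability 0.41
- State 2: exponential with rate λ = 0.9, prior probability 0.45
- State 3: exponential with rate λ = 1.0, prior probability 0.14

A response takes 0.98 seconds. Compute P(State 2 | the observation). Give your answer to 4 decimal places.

P(component k | x) = w_k·f_k(x) / marginal(x), where marginal(x) = Σ_j w_j·f_j(x).
Exponential densities:
  p_1 = 0.5·e^(−0.5·0.98) = 0.5·e^(−0.4900) = 0.306313
  p_2 = 0.9·e^(−0.9·0.98) = 0.9·e^(−0.8820) = 0.372559
  p_3 = 1.0·e^(−1.0·0.98) = 1.0·e^(−0.9800) = 0.375311
Multiply by the mixture weights:
  w_1·p_1 = 0.41 × 0.306313 = 0.125588
  w_2·p_2 = 0.45 × 0.372559 = 0.167651
  w_3·p_3 = 0.14 × 0.375311 = 0.0525436
Evidence: 0.125588 + 0.167651 + 0.0525436 = 0.345783
P(State 2 | 0.98 seconds) = 0.167651 / 0.345783 ≈ 0.4848

0.4848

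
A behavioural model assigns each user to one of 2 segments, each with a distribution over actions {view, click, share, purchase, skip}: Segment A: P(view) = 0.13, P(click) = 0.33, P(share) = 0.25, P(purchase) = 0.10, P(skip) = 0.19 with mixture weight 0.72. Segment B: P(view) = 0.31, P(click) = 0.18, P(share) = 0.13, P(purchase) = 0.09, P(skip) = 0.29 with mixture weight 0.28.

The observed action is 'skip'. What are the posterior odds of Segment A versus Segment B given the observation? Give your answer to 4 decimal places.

The posterior odds equal the prior odds times the likelihood ratio: (P(Z=i)/P(Z=j))·(f_i(x)/f_j(x)).
Evaluate each component's likelihood at the observed value:
  L_A = P(skip | comp) = 0.19
  L_B = P(skip | comp) = 0.29
Posterior odds = (P(Z=A)·L_A) / (P(Z=B)·L_B) = (0.72·0.19) / (0.28·0.29) = 0.1368 / 0.0812 ≈ 1.6847

1.6847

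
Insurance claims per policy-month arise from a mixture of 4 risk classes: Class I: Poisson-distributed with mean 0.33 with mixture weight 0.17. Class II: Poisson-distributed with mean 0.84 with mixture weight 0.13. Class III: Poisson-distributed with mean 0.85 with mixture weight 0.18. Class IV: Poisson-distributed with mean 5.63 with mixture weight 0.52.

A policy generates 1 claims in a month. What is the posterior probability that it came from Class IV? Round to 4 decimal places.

By Bayes' theorem, P(k | x) = w_k f_k(x) / Σ_j w_j f_j(x).
Evaluate each component's likelihood at the observed value:
  f_I = e^(−0.33)·0.33^1/1! = 0.237245
  f_II = e^(−0.84)·0.84^1/1! = 0.362637
  f_III = e^(−0.85)·0.85^1/1! = 0.363303
  f_IV = e^(−5.63)·5.63^1/1! = 0.0202037
Multiply by the mixture weights:
  w_I·f_I = 0.17 × 0.237245 = 0.0403316
  w_II·f_II = 0.13 × 0.362637 = 0.0471428
  w_III·f_III = 0.18 × 0.363303 = 0.0653945
  w_IV·f_IV = 0.52 × 0.0202037 = 0.0105059
Sum: 0.0403316 + 0.0471428 + 0.0653945 + 0.0105059 = 0.163375
Responsibility of Class IV: 0.0105059 / 0.163375 ≈ 0.0643

0.0643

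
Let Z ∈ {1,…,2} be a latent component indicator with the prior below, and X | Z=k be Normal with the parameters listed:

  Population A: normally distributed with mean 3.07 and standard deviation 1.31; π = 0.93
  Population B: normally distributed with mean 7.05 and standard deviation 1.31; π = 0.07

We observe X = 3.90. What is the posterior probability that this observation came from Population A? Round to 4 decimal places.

Posterior ∝ prior × likelihood, so P(k | x) ∝ π_k f_k(x); normalise over all components.
Evaluate each component's likelihood at the observed value:
  L_A = (1/(1.31·√(2π)))·exp(−(3.90−3.07)²/(2·1.31²)) = 0.304536·exp(-0.20072) = 0.249154
  L_B = (1/(1.31·√(2π)))·exp(−(3.90−7.05)²/(2·1.31²)) = 0.304536·exp(-2.89100) = 0.016908
Multiply by the mixture weights:
  π_A·L_A = 0.93 × 0.249154 = 0.231714
  π_B·L_B = 0.07 × 0.016908 = 0.00118356
Evidence: 0.231714 + 0.00118356 = 0.232897
Responsibility of Population A: 0.231714 / 0.232897 ≈ 0.9949

0.9949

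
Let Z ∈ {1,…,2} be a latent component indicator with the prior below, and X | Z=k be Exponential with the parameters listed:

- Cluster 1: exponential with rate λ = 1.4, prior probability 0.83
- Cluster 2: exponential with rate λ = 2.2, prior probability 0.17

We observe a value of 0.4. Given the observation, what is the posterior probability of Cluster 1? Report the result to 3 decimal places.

The responsibility of component k is π_k f_k(x) divided by Σ_j π_j f_j(x).
Component likelihoods at x = 0.4:
  f_1 = 0.799693
  f_2 = 0.912522
Prior × likelihood for each component:
  π_1·f_1 = 0.83 × 0.799693 = 0.663745
  π_2·f_2 = 0.17 × 0.912522 = 0.155129
Denominator: 0.663745 + 0.155129 = 0.818874
So the posterior for Cluster 1 is 0.663745 / 0.818874 ≈ 0.811.

0.811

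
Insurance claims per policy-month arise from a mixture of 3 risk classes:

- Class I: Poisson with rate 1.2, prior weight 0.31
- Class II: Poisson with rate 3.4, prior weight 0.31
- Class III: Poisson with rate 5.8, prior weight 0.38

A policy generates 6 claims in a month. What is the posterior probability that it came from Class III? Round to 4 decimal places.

0.7292

Apply Bayes' rule: the posterior for each component is proportional to its prior times its likelihood at x.
Component likelihoods at x = 6 claims:
  L_I = 0.00124911
  L_II = 0.0716044
  L_III = 0.160076
Weight by the priors:
  P(Z=I)·L_I = 0.31 × 0.00124911 = 0.000387225
  P(Z=II)·L_II = 0.31 × 0.0716044 = 0.0221974
  P(Z=III)·L_III = 0.38 × 0.160076 = 0.0608291
Marginal: 0.000387225 + 0.0221974 + 0.0608291 = 0.0834136
P(Class III | x) = 0.0608291 / 0.0834136 ≈ 0.7292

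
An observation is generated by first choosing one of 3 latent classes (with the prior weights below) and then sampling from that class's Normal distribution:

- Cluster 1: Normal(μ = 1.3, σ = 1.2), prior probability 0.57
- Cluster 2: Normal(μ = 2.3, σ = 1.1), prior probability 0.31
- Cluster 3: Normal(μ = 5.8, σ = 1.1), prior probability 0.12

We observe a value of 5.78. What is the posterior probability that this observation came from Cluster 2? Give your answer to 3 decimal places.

0.017

The responsibility of component k is π_k f_k(x) divided by Σ_j π_j f_j(x).
Normal densities:
  f_1 = 0.000312737
  f_2 = 0.0024332
  f_3 = 0.362615
Prior × likelihood for each component:
  π_1·f_1 = 0.57 × 0.000312737 = 0.00017826
  π_2·f_2 = 0.31 × 0.0024332 = 0.000754293
  π_3·f_3 = 0.12 × 0.362615 = 0.0435138
Marginal: 0.00017826 + 0.000754293 + 0.0435138 = 0.0444463
P(Cluster 2 | x) = 0.000754293 / 0.0444463 ≈ 0.017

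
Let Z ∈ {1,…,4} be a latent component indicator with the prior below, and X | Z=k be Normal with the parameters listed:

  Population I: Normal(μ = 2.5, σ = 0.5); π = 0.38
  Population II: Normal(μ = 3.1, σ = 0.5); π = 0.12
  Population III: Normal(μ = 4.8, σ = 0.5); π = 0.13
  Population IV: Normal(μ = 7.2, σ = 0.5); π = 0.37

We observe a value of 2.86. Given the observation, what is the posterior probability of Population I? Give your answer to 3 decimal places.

0.733

Apply Bayes' rule: the posterior for each component is proportional to its prior times its likelihood at x.
Normal densities:
  L_I = (1/(0.5·√(2π)))·exp(−(2.86−2.5)²/(2·0.5²)) = 0.797885·exp(-0.25920) = 0.615703
  L_II = (1/(0.5·√(2π)))·exp(−(2.86−3.1)²/(2·0.5²)) = 0.797885·exp(-0.11520) = 0.711065
  L_III = (1/(0.5·√(2π)))·exp(−(2.86−4.8)²/(2·0.5²)) = 0.797885·exp(-7.52720) = 0.000429456
  L_IV = (1/(0.5·√(2π)))·exp(−(2.86−7.2)²/(2·0.5²)) = 0.797885·exp(-37.67120) = 3.47973e-17
Prior × likelihood for each component:
  w_I·L_I = 0.38 × 0.615703 = 0.233967
  w_II·L_II = 0.12 × 0.711065 = 0.0853278
  w_III·L_III = 0.13 × 0.000429456 = 5.58293e-05
  w_IV·L_IV = 0.37 × 3.47973e-17 = 1.2875e-17
Sum: 0.233967 + 0.0853278 + 5.58293e-05 + 1.2875e-17 = 0.319351
P(Population I | x) ≈ 0.733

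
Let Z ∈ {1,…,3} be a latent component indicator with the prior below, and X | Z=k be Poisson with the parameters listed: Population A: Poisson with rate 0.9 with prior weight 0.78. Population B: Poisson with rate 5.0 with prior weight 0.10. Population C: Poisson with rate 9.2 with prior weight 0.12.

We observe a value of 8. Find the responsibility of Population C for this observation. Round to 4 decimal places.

0.7026

The responsibility of component k is π_k f_k(x) divided by Σ_j π_j f_j(x).
Evaluate each component's likelihood at the observed value:
  L_A = e^(−0.9)·0.9^8/8! = 4.34065e-06
  L_B = e^(−5.0)·5.0^8/8! = 0.065278
  L_C = e^(−9.2)·9.2^8/8! = 0.128609
Prior × likelihood for each component:
  π_A·L_A = 0.78 × 4.34065e-06 = 3.38571e-06
  π_B·L_B = 0.10 × 0.065278 = 0.0065278
  π_C·L_C = 0.12 × 0.128609 = 0.0154331
Denominator: 3.38571e-06 + 0.0065278 + 0.0154331 = 0.0219643
Responsibility of Population C: 0.0154331 / 0.0219643 ≈ 0.7026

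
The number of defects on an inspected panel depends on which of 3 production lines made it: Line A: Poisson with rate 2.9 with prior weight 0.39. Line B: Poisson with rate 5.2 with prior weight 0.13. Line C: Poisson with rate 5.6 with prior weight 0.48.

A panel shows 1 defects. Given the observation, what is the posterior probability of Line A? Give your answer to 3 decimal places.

The responsibility of component k is P(Z=k) f_k(x) divided by Σ_j P(Z=j) f_j(x).
Component likelihoods at x = 1 defects:
  L_A = e^(−2.9)·2.9^1/1! = 0.159567
  L_B = e^(−5.2)·5.2^1/1! = 0.0286861
  L_C = e^(−5.6)·5.6^1/1! = 0.020708
Unnormalised posteriors:
  P(Z=A)·L_A = 0.39 × 0.159567 = 0.0622313
  P(Z=B)·L_B = 0.13 × 0.0286861 = 0.0037292
  P(Z=C)·L_C = 0.48 × 0.020708 = 0.00993986
Sum: 0.0622313 + 0.0037292 + 0.00993986 = 0.0759003
So the posterior for Line A is 0.0622313 / 0.0759003 ≈ 0.820.

0.820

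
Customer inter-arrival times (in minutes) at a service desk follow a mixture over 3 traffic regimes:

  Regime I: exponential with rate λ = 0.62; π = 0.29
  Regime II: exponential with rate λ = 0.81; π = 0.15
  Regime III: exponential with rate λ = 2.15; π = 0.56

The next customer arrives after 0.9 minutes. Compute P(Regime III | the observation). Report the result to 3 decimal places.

0.518

Apply Bayes' rule: the posterior for each component is proportional to its prior times its likelihood at x.
Evaluate each component's likelihood at the observed value:
  p_I = 0.62·e^(−0.62·0.9) = 0.62·e^(−0.5580) = 0.354859
  p_II = 0.81·e^(−0.81·0.9) = 0.81·e^(−0.7290) = 0.390737
  p_III = 2.15·e^(−2.15·0.9) = 2.15·e^(−1.9350) = 0.310512
Prior × likelihood for each component:
  π_I·p_I = 0.29 × 0.354859 = 0.102909
  π_II·p_II = 0.15 × 0.390737 = 0.0586105
  π_III·p_III = 0.56 × 0.310512 = 0.173887
Evidence: 0.102909 + 0.0586105 + 0.173887 = 0.335406
P(Regime III | data) ≈ 0.518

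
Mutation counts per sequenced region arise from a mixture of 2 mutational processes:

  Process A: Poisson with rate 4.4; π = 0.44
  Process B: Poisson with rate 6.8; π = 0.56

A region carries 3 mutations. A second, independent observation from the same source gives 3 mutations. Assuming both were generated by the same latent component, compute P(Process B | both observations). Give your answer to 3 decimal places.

0.125

Apply Bayes' rule: the posterior for each component is proportional to its prior times its likelihood at x.
Since both observations come from the same component, the likelihood for component k is f_k(x₁)·f_k(x₂).
  L_A = [e^(−4.4)·4.4^3/3! = 0.174305] × [0.174305] = 0.0303824
  L_B = [e^(−6.8)·6.8^3/3! = 0.0583678] × [0.0583678] = 0.0034068
Multiply by the mixture weights:
  π_A·L_A = 0.44 × 0.0303824 = 0.0133683
  π_B·L_B = 0.56 × 0.0034068 = 0.00190781
Evidence: 0.0133683 + 0.00190781 = 0.0152761
P(Process B | x₁,x₂) = 0.00190781 / 0.0152761 ≈ 0.125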